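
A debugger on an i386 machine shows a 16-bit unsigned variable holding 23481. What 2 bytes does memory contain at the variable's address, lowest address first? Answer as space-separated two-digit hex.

B9 5B

23481 in hexadecimal, padded to 16 bits, is 0x5BB9.
Split into bytes (most-significant first): 5B B9.
Little-endian stores the least-significant byte at the lowest address.
So at ascending addresses the bytes are B9 5B.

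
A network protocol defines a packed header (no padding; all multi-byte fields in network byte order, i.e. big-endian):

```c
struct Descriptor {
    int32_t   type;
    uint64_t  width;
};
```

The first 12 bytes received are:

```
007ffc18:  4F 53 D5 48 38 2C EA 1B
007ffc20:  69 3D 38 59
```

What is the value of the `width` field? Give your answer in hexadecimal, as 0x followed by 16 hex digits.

`width` follows `type` (4 bytes), so it starts at byte offset 4 and occupies 8 bytes.
Bytes at offsets 4..11: 38 2C EA 1B 69 3D 38 59.
In big-endian order the high byte comes first in memory.
The bytes are already most-significant first: 0x382CEA1B693D3859.

0x382CEA1B693D3859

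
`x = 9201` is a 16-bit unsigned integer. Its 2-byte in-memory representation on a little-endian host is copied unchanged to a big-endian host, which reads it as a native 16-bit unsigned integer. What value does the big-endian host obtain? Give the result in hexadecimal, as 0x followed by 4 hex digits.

9201 in 16-bit hexadecimal is 0x23F1.
Stored little-endian, the bytes at ascending addresses are F1 23.
Read back as big-endian, the last byte is least significant, giving 0xF123.

0xF123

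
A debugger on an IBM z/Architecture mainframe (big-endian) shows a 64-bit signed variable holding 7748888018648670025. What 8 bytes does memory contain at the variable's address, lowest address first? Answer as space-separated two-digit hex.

6B 89 94 98 FB D5 9F 49

7748888018648670025 in hexadecimal, padded to 64 bits, is 0x6B899498FBD59F49.
Split into bytes (most-significant first): 6B 89 94 98 FB D5 9F 49.
In big-endian order the high byte comes first in memory.
So the memory order matches the most-significant-first order: 6B 89 94 98 FB D5 9F 49.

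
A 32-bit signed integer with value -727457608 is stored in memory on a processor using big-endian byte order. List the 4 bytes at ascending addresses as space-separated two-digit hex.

Two's complement of -727457608 in 32 bits: 727457608 = 0x2B5C1F48; invert → 0xD4A3E0B7; add 1 → 0xD4A3E0B8.
Split into bytes (most-significant first): D4 A3 E0 B8.
Big-endian stores the most-significant byte at the lowest address.
So the memory order matches the most-significant-first order: D4 A3 E0 B8.

D4 A3 E0 B8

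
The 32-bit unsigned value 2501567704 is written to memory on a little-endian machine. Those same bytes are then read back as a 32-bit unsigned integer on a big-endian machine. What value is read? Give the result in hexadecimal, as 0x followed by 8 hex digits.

0xD8E41A95

2501567704 in 32-bit hexadecimal is 0x951AE4D8.
Stored little-endian, the bytes at ascending addresses are D8 E4 1A 95.
Read back as big-endian, the last byte is least significant, giving 0xD8E41A95.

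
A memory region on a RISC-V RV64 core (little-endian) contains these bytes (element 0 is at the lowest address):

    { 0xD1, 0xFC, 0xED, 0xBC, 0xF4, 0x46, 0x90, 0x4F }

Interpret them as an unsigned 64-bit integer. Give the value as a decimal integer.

Little-endian stores the least-significant byte at the lowest address.
Reassemble most-significant byte first: 4F 90 46 F4 BC ED FC D1 → 0x4F9046F4BCEDFCD1.
0x4F9046F4BCEDFCD1 = 5733160342598319313.

5733160342598319313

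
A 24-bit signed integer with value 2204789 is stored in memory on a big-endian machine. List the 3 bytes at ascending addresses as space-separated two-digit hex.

21 A4 75

2204789 in hexadecimal, padded to 24 bits, is 0x21A475.
Split into bytes (most-significant first): 21 A4 75.
Big-endian stores the most-significant byte at the lowest address.
So the memory order matches the most-significant-first order: 21 A4 75.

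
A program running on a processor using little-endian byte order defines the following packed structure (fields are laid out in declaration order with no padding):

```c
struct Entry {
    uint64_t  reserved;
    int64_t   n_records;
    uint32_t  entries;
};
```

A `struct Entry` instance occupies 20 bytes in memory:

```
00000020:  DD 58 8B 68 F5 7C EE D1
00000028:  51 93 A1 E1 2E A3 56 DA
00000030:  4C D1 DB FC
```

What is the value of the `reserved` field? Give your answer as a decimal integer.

15127165591846869213

`reserved` is the first field, at byte offset 0, occupying 8 bytes.
Bytes at offsets 0..7: DD 58 8B 68 F5 7C EE D1.
Little-endian stores the least-significant byte at the lowest address.
Reassemble most-significant byte first: D1 EE 7C F5 68 8B 58 DD → 0xD1EE7CF5688B58DD.
0xD1EE7CF5688B58DD = 15127165591846869213.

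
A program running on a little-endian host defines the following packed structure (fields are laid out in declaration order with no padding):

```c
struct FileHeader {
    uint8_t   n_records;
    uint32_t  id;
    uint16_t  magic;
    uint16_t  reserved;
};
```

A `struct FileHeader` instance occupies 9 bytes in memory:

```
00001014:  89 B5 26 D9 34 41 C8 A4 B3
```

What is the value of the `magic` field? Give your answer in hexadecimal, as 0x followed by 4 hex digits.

0xC841

`magic` follows `n_records` (1 B), `id` (4 B), so it starts at offset 1 + 4 = 5 and occupies 2 bytes.
Bytes at offsets 5..6: 41 C8.
Little-endian: lowest address holds the least-significant byte.
Reassemble most-significant byte first: C8 41 → 0xC841.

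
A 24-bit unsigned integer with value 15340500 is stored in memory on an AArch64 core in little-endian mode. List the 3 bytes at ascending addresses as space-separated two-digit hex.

D4 13 EA

15340500 in hexadecimal, padded to 24 bits, is 0xEA13D4.
Split into bytes (most-significant first): EA 13 D4.
In little-endian order the low byte comes first in memory.
So at ascending addresses the bytes are D4 13 EA.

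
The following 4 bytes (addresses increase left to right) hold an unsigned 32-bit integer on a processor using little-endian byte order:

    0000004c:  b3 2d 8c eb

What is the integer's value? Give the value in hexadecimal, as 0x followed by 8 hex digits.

0xEB8C2DB3

In little-endian order the low byte comes first in memory.
Reassemble most-significant byte first: EB 8C 2D B3 → 0xEB8C2DB3.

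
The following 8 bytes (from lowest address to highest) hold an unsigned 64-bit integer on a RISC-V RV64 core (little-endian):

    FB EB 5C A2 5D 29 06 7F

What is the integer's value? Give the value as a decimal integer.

9153048774809807867

In little-endian order the low byte comes first in memory.
Reassemble most-significant byte first: 7F 06 29 5D A2 5C EB FB → 0x7F06295DA25CEBFB.
0x7F06295DA25CEBFB = 9153048774809807867.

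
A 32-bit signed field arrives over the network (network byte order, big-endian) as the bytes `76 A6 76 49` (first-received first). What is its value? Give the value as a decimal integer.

In big-endian order the high byte comes first in memory.
The bytes are already most-significant first: 0x76A67649.
0x76A67649 = 1990620745.

1990620745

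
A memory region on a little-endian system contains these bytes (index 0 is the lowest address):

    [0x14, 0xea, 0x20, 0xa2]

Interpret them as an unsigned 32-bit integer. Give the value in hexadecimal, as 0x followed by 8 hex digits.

0xA220EA14

Little-endian stores the least-significant byte at the lowest address.
Reassemble most-significant byte first: A2 20 EA 14 → 0xA220EA14.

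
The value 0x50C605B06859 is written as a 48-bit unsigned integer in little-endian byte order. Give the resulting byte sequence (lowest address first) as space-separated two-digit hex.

59 68 B0 05 C6 50

Split into bytes (most-significant first): 50 C6 05 B0 68 59.
In little-endian order the low byte comes first in memory.
So at ascending addresses the bytes are 59 68 B0 05 C6 50.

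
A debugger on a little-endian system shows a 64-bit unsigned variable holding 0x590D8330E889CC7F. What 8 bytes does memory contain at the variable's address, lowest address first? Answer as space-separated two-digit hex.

7F CC 89 E8 30 83 0D 59

Split into bytes (most-significant first): 59 0D 83 30 E8 89 CC 7F.
In little-endian order the low byte comes first in memory.
So at ascending addresses the bytes are 7F CC 89 E8 30 83 0D 59.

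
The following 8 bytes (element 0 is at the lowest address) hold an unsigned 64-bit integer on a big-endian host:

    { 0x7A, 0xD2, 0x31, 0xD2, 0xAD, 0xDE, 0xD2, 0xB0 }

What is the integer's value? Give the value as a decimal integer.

In big-endian order the high byte comes first in memory.
The bytes are already most-significant first: 0x7AD231D2ADDED2B0.
0x7AD231D2ADDED2B0 = 8850190998666400432.

8850190998666400432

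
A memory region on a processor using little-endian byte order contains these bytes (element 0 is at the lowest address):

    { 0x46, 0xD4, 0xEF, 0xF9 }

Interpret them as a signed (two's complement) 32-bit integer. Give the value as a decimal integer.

Little-endian: lowest address holds the least-significant byte.
Reassemble most-significant byte first: F9 EF D4 46 → 0xF9EFD446.
Top bit is set, so as a signed 32-bit value this is 0xF9EFD446 − 2^32 = -101723066.

-101723066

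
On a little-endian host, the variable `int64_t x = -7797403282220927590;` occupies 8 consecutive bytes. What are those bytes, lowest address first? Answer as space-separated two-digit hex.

Two's complement of -7797403282220927590 in 64 bits: 7797403282220927590 = 0x6C35F0F9073E4A66; invert → 0x93CA0F06F8C1B599; add 1 → 0x93CA0F06F8C1B59A.
Split into bytes (most-significant first): 93 CA 0F 06 F8 C1 B5 9A.
In little-endian order the low byte comes first in memory.
So at ascending addresses the bytes are 9A B5 C1 F8 06 0F CA 93.

9A B5 C1 F8 06 0F CA 93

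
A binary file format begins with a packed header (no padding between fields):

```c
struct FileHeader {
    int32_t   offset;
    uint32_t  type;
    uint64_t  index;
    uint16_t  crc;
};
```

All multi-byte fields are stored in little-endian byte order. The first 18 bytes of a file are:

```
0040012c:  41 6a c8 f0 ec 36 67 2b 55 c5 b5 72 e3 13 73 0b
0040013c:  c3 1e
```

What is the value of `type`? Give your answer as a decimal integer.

`type` follows `offset` (4 bytes), so it starts at byte offset 4 and occupies 4 bytes.
Bytes at offsets 4..7: EC 36 67 2B.
Little-endian stores the least-significant byte at the lowest address.
Reassemble most-significant byte first: 2B 67 36 EC → 0x2B6736EC.
0x2B6736EC = 728184556.

728184556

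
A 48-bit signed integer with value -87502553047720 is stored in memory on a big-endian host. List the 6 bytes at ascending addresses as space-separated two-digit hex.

Two's complement of -87502553047720 in 48 bits: 87502553047720 = 0x4F95469762A8; invert → 0xB06AB9689D57; add 1 → 0xB06AB9689D58.
Split into bytes (most-significant first): B0 6A B9 68 9D 58.
Big-endian: lowest address holds the most-significant byte.
So the memory order matches the most-significant-first order: B0 6A B9 68 9D 58.

B0 6A B9 68 9D 58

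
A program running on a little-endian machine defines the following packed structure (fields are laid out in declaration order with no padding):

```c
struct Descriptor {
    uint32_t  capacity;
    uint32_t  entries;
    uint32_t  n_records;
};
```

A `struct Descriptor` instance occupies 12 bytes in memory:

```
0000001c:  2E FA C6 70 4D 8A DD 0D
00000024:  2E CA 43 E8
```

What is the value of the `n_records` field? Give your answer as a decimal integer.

`n_records` follows `capacity` (4 B), `entries` (4 B), so it starts at offset 4 + 4 = 8 and occupies 4 bytes.
Bytes at offsets 8..11: 2E CA 43 E8.
Little-endian stores the least-significant byte at the lowest address.
Reassemble most-significant byte first: E8 43 CA 2E → 0xE843CA2E.
0xE843CA2E = 3896756782.

3896756782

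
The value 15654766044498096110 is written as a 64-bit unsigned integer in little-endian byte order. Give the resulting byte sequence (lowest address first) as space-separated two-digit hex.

EE EF 27 64 C6 E6 40 D9

15654766044498096110 in hexadecimal, padded to 64 bits, is 0xD940E6C66427EFEE.
Split into bytes (most-significant first): D9 40 E6 C6 64 27 EF EE.
Little-endian: lowest address holds the least-significant byte.
So at ascending addresses the bytes are EE EF 27 64 C6 E6 40 D9.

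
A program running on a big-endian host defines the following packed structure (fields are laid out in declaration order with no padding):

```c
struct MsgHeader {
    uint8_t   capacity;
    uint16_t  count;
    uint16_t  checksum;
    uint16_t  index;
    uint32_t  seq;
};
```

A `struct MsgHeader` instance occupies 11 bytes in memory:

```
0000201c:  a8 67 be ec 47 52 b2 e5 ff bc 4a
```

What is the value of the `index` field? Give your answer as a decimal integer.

21170

`index` follows `capacity` (1 B), `count` (2 B), `checksum` (2 B), so it starts at offset 1 + 2 + 2 = 5 and occupies 2 bytes.
Bytes at offsets 5..6: 52 B2.
In big-endian order the high byte comes first in memory.
The bytes are already most-significant first: 0x52B2.
0x52B2 = 21170.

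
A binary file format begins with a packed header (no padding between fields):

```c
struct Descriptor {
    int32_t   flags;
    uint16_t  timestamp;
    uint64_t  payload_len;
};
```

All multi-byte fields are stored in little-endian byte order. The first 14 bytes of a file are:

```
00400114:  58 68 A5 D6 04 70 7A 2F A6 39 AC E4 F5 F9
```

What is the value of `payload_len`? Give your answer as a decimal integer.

`payload_len` follows `flags` (4 B), `timestamp` (2 B), so it starts at offset 4 + 2 = 6 and occupies 8 bytes.
Bytes at offsets 6..13: 7A 2F A6 39 AC E4 F5 F9.
In little-endian order the low byte comes first in memory.
Reassemble most-significant byte first: F9 F5 E4 AC 39 A6 2F 7A → 0xF9F5E4AC39A62F7A.
0xF9F5E4AC39A62F7A = 18011553713090867066.

18011553713090867066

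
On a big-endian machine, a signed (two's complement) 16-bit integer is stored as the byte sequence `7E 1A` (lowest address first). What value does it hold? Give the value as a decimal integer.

32282

In big-endian order the high byte comes first in memory.
The bytes are already most-significant first: 0x7E1A.
0x7E1A = 32282.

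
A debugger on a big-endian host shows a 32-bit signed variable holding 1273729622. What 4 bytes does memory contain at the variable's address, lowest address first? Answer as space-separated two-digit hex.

1273729622 in hexadecimal, padded to 32 bits, is 0x4BEB9256.
Split into bytes (most-significant first): 4B EB 92 56.
Big-endian stores the most-significant byte at the lowest address.
So the memory order matches the most-significant-first order: 4B EB 92 56.

4B EB 92 56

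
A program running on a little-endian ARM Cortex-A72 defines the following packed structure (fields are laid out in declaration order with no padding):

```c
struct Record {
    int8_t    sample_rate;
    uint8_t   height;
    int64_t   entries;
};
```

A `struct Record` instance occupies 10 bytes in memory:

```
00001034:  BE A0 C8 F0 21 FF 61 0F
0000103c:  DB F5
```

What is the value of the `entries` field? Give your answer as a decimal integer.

`entries` follows `sample_rate` (1 B), `height` (1 B), so it starts at offset 1 + 1 = 2 and occupies 8 bytes.
Bytes at offsets 2..9: C8 F0 21 FF 61 0F DB F5.
Little-endian stores the least-significant byte at the lowest address.
Reassemble most-significant byte first: F5 DB 0F 61 FF 21 F0 C8 → 0xF5DB0F61FF21F0C8.
Top bit is set, so as a signed 64-bit value this is 0xF5DB0F61FF21F0C8 − 2^64 = -730973600950914872.

-730973600950914872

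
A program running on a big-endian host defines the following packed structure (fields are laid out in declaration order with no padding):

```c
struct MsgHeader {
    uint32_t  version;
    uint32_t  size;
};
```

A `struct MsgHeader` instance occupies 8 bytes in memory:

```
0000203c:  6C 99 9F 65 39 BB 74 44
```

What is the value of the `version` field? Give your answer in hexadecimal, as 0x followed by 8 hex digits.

`version` is the first field, at byte offset 0, occupying 4 bytes.
Bytes at offsets 0..3: 6C 99 9F 65.
Big-endian stores the most-significant byte at the lowest address.
The bytes are already most-significant first: 0x6C999F65.

0x6C999F65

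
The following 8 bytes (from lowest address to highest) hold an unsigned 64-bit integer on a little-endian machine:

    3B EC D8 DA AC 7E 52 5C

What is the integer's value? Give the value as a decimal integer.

6652518880450767931

In little-endian order the low byte comes first in memory.
Reassemble most-significant byte first: 5C 52 7E AC DA D8 EC 3B → 0x5C527EACDAD8EC3B.
0x5C527EACDAD8EC3B = 6652518880450767931.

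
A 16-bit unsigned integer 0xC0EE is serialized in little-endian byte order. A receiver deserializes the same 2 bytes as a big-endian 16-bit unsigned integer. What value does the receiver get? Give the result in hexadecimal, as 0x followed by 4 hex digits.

0xEEC0

Stored little-endian, the bytes at ascending addresses are EE C0.
Read back as big-endian, the last byte is least significant, giving 0xEEC0.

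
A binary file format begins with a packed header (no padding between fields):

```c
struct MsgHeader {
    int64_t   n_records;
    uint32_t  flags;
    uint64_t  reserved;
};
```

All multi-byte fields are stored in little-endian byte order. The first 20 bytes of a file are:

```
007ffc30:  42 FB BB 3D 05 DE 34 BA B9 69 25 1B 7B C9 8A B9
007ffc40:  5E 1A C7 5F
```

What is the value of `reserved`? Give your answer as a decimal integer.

`reserved` follows `n_records` (8 B), `flags` (4 B), so it starts at offset 8 + 4 = 12 and occupies 8 bytes.
Bytes at offsets 12..19: 7B C9 8A B9 5E 1A C7 5F.
In little-endian order the low byte comes first in memory.
Reassemble most-significant byte first: 5F C7 1A 5E B9 8A C9 7B → 0x5FC71A5EB98AC97B.
0x5FC71A5EB98AC97B = 6901513948110702971.

6901513948110702971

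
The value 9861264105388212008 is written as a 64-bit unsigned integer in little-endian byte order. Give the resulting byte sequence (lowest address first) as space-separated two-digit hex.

28 7F F9 E5 74 3F DA 88

9861264105388212008 in hexadecimal, padded to 64 bits, is 0x88DA3F74E5F97F28.
Split into bytes (most-significant first): 88 DA 3F 74 E5 F9 7F 28.
Little-endian stores the least-significant byte at the lowest address.
So at ascending addresses the bytes are 28 7F F9 E5 74 3F DA 88.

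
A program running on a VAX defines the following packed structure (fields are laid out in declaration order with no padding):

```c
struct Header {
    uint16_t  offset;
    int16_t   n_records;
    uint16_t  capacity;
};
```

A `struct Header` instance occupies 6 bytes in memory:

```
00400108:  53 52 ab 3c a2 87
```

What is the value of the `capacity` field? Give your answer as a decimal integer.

`capacity` follows `offset` (2 B), `n_records` (2 B), so it starts at offset 2 + 2 = 4 and occupies 2 bytes.
Bytes at offsets 4..5: A2 87.
Little-endian: lowest address holds the least-significant byte.
Reassemble most-significant byte first: 87 A2 → 0x87A2.
0x87A2 = 34722.

34722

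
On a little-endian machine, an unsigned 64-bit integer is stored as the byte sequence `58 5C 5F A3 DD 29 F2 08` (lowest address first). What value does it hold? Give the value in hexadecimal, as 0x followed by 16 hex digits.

Little-endian stores the least-significant byte at the lowest address.
Reassemble most-significant byte first: 08 F2 29 DD A3 5F 5C 58 → 0x08F229DDA35F5C58.

0x08F229DDA35F5C58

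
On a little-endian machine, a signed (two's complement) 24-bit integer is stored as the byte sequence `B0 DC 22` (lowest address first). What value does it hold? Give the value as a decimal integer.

2284720

Little-endian stores the least-significant byte at the lowest address.
Reassemble most-significant byte first: 22 DC B0 → 0x22DCB0.
0x22DCB0 = 2284720.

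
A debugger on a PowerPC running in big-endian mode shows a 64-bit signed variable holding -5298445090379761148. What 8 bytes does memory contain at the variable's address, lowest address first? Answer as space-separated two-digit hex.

Two's complement of -5298445090379761148 in 64 bits: 5298445090379761148 = 0x4987DBBCC1FF85FC; invert → 0xB67824433E007A03; add 1 → 0xB67824433E007A04.
Split into bytes (most-significant first): B6 78 24 43 3E 00 7A 04.
In big-endian order the high byte comes first in memory.
So the memory order matches the most-significant-first order: B6 78 24 43 3E 00 7A 04.

B6 78 24 43 3E 00 7A 04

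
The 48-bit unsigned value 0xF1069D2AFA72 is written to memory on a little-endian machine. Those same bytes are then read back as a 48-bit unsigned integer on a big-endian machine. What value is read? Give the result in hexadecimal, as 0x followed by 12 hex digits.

Stored little-endian, the bytes at ascending addresses are 72 FA 2A 9D 06 F1.
Read back as big-endian, the last byte is least significant, giving 0x72FA2A9D06F1.

0x72FA2A9D06F1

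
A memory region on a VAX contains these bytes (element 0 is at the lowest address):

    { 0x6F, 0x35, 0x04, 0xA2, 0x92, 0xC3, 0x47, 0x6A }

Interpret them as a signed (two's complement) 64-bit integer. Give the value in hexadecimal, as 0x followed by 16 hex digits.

Little-endian stores the least-significant byte at the lowest address.
Reassemble most-significant byte first: 6A 47 C3 92 A2 04 35 6F → 0x6A47C392A204356F.

0x6A47C392A204356F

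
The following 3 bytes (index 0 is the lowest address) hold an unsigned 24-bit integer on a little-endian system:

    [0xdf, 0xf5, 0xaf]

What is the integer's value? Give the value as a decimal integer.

In little-endian order the low byte comes first in memory.
Reassemble most-significant byte first: AF F5 DF → 0xAFF5DF.
0xAFF5DF = 11531743.

11531743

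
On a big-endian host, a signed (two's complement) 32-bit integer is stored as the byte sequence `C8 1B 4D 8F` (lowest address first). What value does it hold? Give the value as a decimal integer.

-937734769

In big-endian order the high byte comes first in memory.
The bytes are already most-significant first: 0xC81B4D8F.
Top bit is set, so as a signed 32-bit value this is 0xC81B4D8F − 2^32 = -937734769.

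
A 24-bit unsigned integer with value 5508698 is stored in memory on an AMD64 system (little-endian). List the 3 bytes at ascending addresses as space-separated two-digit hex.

5A 0E 54

5508698 in hexadecimal, padded to 24 bits, is 0x540E5A.
Split into bytes (most-significant first): 54 0E 5A.
Little-endian: lowest address holds the least-significant byte.
So at ascending addresses the bytes are 5A 0E 54.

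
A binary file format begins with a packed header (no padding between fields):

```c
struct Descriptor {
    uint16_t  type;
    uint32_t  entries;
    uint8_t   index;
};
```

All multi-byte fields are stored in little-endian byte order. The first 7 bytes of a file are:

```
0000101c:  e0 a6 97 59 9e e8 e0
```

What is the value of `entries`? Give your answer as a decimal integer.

3902691735

`entries` follows `type` (2 bytes), so it starts at byte offset 2 and occupies 4 bytes.
Bytes at offsets 2..5: 97 59 9E E8.
Little-endian stores the least-significant byte at the lowest address.
Reassemble most-significant byte first: E8 9E 59 97 → 0xE89E5997.
0xE89E5997 = 3902691735.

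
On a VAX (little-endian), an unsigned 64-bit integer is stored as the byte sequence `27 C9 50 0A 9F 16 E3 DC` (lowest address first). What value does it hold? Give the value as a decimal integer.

15916590380386142503

In little-endian order the low byte comes first in memory.
Reassemble most-significant byte first: DC E3 16 9F 0A 50 C9 27 → 0xDCE3169F0A50C927.
0xDCE3169F0A50C927 = 15916590380386142503.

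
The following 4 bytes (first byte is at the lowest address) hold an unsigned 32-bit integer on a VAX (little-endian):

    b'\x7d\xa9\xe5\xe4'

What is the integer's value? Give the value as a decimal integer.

3840256381

In little-endian order the low byte comes first in memory.
Reassemble most-significant byte first: E4 E5 A9 7D → 0xE4E5A97D.
0xE4E5A97D = 3840256381.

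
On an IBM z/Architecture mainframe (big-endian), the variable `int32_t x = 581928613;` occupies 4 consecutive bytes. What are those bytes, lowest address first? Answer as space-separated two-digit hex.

22 AF 86 A5

581928613 in hexadecimal, padded to 32 bits, is 0x22AF86A5.
Split into bytes (most-significant first): 22 AF 86 A5.
Big-endian: lowest address holds the most-significant byte.
So the memory order matches the most-significant-first order: 22 AF 86 A5.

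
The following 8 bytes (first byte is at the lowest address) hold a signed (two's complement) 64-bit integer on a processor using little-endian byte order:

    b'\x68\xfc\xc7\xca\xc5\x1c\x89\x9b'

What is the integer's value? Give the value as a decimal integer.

-7239223290185122712

In little-endian order the low byte comes first in memory.
Reassemble most-significant byte first: 9B 89 1C C5 CA C7 FC 68 → 0x9B891CC5CAC7FC68.
Top bit is set, so as a signed 64-bit value this is 0x9B891CC5CAC7FC68 − 2^64 = -7239223290185122712.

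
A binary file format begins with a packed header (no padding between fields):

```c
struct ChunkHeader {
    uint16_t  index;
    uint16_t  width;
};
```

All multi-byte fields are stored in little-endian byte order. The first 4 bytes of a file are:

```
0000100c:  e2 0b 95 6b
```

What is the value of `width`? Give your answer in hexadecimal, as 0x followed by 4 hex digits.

`width` follows `index` (2 bytes), so it starts at byte offset 2 and occupies 2 bytes.
Bytes at offsets 2..3: 95 6B.
In little-endian order the low byte comes first in memory.
Reassemble most-significant byte first: 6B 95 → 0x6B95.

0x6B95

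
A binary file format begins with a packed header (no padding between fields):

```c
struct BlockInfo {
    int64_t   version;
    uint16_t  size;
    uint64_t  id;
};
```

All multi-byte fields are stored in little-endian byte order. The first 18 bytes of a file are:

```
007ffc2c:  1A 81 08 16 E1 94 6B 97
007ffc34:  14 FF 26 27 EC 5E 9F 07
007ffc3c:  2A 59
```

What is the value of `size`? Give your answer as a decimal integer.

`size` follows `version` (8 bytes), so it starts at byte offset 8 and occupies 2 bytes.
Bytes at offsets 8..9: 14 FF.
Little-endian stores the least-significant byte at the lowest address.
Reassemble most-significant byte first: FF 14 → 0xFF14.
0xFF14 = 65300.

65300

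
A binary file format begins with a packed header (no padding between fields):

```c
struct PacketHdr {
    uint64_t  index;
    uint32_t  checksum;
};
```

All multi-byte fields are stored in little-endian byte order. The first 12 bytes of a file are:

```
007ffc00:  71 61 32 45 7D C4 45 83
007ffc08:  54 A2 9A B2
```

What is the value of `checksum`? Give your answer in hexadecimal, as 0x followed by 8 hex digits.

`checksum` follows `index` (8 bytes), so it starts at byte offset 8 and occupies 4 bytes.
Bytes at offsets 8..11: 54 A2 9A B2.
Little-endian: lowest address holds the least-significant byte.
Reassemble most-significant byte first: B2 9A A2 54 → 0xB29AA254.

0xB29AA254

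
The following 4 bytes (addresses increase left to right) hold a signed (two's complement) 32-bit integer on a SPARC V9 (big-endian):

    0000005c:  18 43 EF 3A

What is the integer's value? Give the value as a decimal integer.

Big-endian: lowest address holds the most-significant byte.
The bytes are already most-significant first: 0x1843EF3A.
0x1843EF3A = 407105338.

407105338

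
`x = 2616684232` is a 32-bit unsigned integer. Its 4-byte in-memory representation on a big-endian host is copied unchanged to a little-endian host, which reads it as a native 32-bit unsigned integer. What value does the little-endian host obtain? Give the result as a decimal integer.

2616684232 in 32-bit hexadecimal is 0x9BF76EC8.
Stored big-endian, the bytes at ascending addresses are 9B F7 6E C8.
Read back as little-endian, the first byte is least significant, giving 0xC86EF79B.
0xC86EF79B = 3362715547.

3362715547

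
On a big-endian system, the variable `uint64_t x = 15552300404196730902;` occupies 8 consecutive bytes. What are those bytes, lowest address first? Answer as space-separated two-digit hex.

15552300404196730902 in hexadecimal, padded to 64 bits, is 0xD7D4DED1684F6816.
Split into bytes (most-significant first): D7 D4 DE D1 68 4F 68 16.
Big-endian stores the most-significant byte at the lowest address.
So the memory order matches the most-significant-first order: D7 D4 DE D1 68 4F 68 16.

D7 D4 DE D1 68 4F 68 16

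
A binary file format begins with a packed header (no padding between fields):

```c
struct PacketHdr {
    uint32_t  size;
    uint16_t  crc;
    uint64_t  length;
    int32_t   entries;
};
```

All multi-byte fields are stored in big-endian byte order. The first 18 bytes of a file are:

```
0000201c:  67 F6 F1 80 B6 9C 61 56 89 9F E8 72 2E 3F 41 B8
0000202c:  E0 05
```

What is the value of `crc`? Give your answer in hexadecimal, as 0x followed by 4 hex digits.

0xB69C

`crc` follows `size` (4 bytes), so it starts at byte offset 4 and occupies 2 bytes.
Bytes at offsets 4..5: B6 9C.
Big-endian stores the most-significant byte at the lowest address.
The bytes are already most-significant first: 0xB69C.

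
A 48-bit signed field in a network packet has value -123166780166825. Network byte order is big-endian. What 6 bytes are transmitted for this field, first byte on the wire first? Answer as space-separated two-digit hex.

8F FA FF D1 ED 57

Two's complement of -123166780166825 in 48 bits: 123166780166825 = 0x7005002E12A9; invert → 0x8FFAFFD1ED56; add 1 → 0x8FFAFFD1ED57.
Split into bytes (most-significant first): 8F FA FF D1 ED 57.
Big-endian stores the most-significant byte at the lowest address.
So the memory order matches the most-significant-first order: 8F FA FF D1 ED 57.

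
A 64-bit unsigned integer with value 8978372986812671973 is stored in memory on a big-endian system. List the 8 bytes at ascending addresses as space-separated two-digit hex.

7C 99 96 A9 7B EE A7 E5

8978372986812671973 in hexadecimal, padded to 64 bits, is 0x7C9996A97BEEA7E5.
Split into bytes (most-significant first): 7C 99 96 A9 7B EE A7 E5.
Big-endian stores the most-significant byte at the lowest address.
So the memory order matches the most-significant-first order: 7C 99 96 A9 7B EE A7 E5.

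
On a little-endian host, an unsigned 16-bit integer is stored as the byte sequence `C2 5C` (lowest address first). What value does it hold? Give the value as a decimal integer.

23746

Little-endian stores the least-significant byte at the lowest address.
Reassemble most-significant byte first: 5C C2 → 0x5CC2.
0x5CC2 = 23746.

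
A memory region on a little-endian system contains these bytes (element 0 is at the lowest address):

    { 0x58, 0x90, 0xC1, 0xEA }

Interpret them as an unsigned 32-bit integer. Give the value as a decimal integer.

In little-endian order the low byte comes first in memory.
Reassemble most-significant byte first: EA C1 90 58 → 0xEAC19058.
0xEAC19058 = 3938553944.

3938553944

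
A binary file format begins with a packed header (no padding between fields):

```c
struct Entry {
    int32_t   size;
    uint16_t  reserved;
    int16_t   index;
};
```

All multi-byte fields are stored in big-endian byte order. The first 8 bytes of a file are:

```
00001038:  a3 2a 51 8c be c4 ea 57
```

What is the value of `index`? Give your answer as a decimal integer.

-5545

`index` follows `size` (4 B), `reserved` (2 B), so it starts at offset 4 + 2 = 6 and occupies 2 bytes.
Bytes at offsets 6..7: EA 57.
Big-endian: lowest address holds the most-significant byte.
The bytes are already most-significant first: 0xEA57.
Top bit is set, so as a signed 16-bit value this is 0xEA57 − 2^16 = -5545.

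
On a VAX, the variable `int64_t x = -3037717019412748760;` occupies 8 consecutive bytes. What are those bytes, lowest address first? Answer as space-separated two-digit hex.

Two's complement of -3037717019412748760 in 64 bits: 3037717019412748760 = 0x2A282388DE4159D8; invert → 0xD5D7DC7721BEA627; add 1 → 0xD5D7DC7721BEA628.
Split into bytes (most-significant first): D5 D7 DC 77 21 BE A6 28.
Little-endian: lowest address holds the least-significant byte.
So at ascending addresses the bytes are 28 A6 BE 21 77 DC D7 D5.

28 A6 BE 21 77 DC D7 D5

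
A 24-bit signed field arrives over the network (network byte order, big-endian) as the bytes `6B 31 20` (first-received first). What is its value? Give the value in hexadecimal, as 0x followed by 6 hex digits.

In big-endian order the high byte comes first in memory.
The bytes are already most-significant first: 0x6B3120.

0x6B3120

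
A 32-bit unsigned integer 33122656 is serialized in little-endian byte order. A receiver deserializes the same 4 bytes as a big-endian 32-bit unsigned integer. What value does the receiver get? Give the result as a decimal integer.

1617557761

33122656 in 32-bit hexadecimal is 0x01F96960.
Stored little-endian, the bytes at ascending addresses are 60 69 F9 01.
Read back as big-endian, the last byte is least significant, giving 0x6069F901.
0x6069F901 = 1617557761.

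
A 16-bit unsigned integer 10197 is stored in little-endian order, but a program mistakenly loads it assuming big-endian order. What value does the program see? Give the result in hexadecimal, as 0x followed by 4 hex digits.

0xD527

10197 in 16-bit hexadecimal is 0x27D5.
Stored little-endian, the bytes at ascending addresses are D5 27.
Read back as big-endian, the last byte is least significant, giving 0xD527.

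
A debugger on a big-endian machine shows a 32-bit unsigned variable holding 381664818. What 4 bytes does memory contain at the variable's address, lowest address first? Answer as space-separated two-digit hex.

16 BF BE 32

381664818 in hexadecimal, padded to 32 bits, is 0x16BFBE32.
Split into bytes (most-significant first): 16 BF BE 32.
In big-endian order the high byte comes first in memory.
So the memory order matches the most-significant-first order: 16 BF BE 32.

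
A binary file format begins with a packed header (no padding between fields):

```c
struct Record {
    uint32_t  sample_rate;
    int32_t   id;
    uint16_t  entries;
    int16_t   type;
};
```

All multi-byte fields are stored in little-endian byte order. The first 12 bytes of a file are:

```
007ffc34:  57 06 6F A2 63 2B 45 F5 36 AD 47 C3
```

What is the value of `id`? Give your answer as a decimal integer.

`id` follows `sample_rate` (4 bytes), so it starts at byte offset 4 and occupies 4 bytes.
Bytes at offsets 4..7: 63 2B 45 F5.
Little-endian: lowest address holds the least-significant byte.
Reassemble most-significant byte first: F5 45 2B 63 → 0xF5452B63.
Top bit is set, so as a signed 32-bit value this is 0xF5452B63 − 2^32 = -180016285.

-180016285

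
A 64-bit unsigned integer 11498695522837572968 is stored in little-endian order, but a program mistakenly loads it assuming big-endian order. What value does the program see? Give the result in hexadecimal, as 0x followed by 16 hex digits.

0x68AD1BC3A792939F

11498695522837572968 in 64-bit hexadecimal is 0x9F9392A7C31BAD68.
Stored little-endian, the bytes at ascending addresses are 68 AD 1B C3 A7 92 93 9F.
Read back as big-endian, the last byte is least significant, giving 0x68AD1BC3A792939F.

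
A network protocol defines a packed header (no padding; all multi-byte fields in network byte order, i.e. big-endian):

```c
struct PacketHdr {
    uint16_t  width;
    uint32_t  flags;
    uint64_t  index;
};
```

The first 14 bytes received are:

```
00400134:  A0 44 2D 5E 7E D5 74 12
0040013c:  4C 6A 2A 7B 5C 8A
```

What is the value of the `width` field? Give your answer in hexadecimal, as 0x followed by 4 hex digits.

0xA044

`width` is the first field, at byte offset 0, occupying 2 bytes.
Bytes at offsets 0..1: A0 44.
Big-endian stores the most-significant byte at the lowest address.
The bytes are already most-significant first: 0xA044.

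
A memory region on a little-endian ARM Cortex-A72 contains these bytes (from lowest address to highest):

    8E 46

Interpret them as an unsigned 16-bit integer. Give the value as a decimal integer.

18062

Little-endian stores the least-significant byte at the lowest address.
Reassemble most-significant byte first: 46 8E → 0x468E.
0x468E = 18062.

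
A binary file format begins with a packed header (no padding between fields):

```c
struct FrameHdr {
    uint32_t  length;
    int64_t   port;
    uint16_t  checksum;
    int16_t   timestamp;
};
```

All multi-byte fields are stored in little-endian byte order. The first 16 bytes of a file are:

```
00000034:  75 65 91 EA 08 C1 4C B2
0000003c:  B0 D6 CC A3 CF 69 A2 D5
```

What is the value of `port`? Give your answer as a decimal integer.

-6643699295884361464

`port` follows `length` (4 bytes), so it starts at byte offset 4 and occupies 8 bytes.
Bytes at offsets 4..11: 08 C1 4C B2 B0 D6 CC A3.
Little-endian: lowest address holds the least-significant byte.
Reassemble most-significant byte first: A3 CC D6 B0 B2 4C C1 08 → 0xA3CCD6B0B24CC108.
Top bit is set, so as a signed 64-bit value this is 0xA3CCD6B0B24CC108 − 2^64 = -6643699295884361464.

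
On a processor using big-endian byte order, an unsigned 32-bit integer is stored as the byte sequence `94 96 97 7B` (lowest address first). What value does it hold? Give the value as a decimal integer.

2492897147

Big-endian: lowest address holds the most-significant byte.
The bytes are already most-significant first: 0x9496977B.
0x9496977B = 2492897147.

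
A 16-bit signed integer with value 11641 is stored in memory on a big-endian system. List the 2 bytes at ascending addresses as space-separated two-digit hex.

2D 79

11641 in hexadecimal, padded to 16 bits, is 0x2D79.
Split into bytes (most-significant first): 2D 79.
Big-endian: lowest address holds the most-significant byte.
So the memory order matches the most-significant-first order: 2D 79.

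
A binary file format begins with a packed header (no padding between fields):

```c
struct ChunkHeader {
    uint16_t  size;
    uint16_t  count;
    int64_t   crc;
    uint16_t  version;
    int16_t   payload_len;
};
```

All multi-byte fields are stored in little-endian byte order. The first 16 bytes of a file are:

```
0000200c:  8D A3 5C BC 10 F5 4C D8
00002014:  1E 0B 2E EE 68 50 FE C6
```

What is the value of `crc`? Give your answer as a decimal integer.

-1284076616648166128

`crc` follows `size` (2 B), `count` (2 B), so it starts at offset 2 + 2 = 4 and occupies 8 bytes.
Bytes at offsets 4..11: 10 F5 4C D8 1E 0B 2E EE.
In little-endian order the low byte comes first in memory.
Reassemble most-significant byte first: EE 2E 0B 1E D8 4C F5 10 → 0xEE2E0B1ED84CF510.
Top bit is set, so as a signed 64-bit value this is 0xEE2E0B1ED84CF510 − 2^64 = -1284076616648166128.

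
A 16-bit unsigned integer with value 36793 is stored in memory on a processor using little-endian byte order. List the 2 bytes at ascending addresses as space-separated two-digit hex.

36793 in hexadecimal, padded to 16 bits, is 0x8FB9.
Split into bytes (most-significant first): 8F B9.
Little-endian stores the least-significant byte at the lowest address.
So at ascending addresses the bytes are B9 8F.

B9 8F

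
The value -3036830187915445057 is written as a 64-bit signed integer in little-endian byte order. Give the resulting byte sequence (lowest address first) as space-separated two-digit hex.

Two's complement of -3036830187915445057 in 64 bits: 3036830187915445057 = 0x2A24FCF751E20341; invert → 0xD5DB0308AE1DFCBE; add 1 → 0xD5DB0308AE1DFCBF.
Split into bytes (most-significant first): D5 DB 03 08 AE 1D FC BF.
In little-endian order the low byte comes first in memory.
So at ascending addresses the bytes are BF FC 1D AE 08 03 DB D5.

BF FC 1D AE 08 03 DB D5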